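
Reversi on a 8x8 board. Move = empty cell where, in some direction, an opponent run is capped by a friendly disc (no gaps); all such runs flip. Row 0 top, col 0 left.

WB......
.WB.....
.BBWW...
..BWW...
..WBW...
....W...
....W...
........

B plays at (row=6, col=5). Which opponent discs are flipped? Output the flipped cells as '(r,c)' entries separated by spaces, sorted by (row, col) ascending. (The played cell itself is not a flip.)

Answer: (5,4)

Derivation:
Dir NW: opp run (5,4) capped by B -> flip
Dir N: first cell '.' (not opp) -> no flip
Dir NE: first cell '.' (not opp) -> no flip
Dir W: opp run (6,4), next='.' -> no flip
Dir E: first cell '.' (not opp) -> no flip
Dir SW: first cell '.' (not opp) -> no flip
Dir S: first cell '.' (not opp) -> no flip
Dir SE: first cell '.' (not opp) -> no flip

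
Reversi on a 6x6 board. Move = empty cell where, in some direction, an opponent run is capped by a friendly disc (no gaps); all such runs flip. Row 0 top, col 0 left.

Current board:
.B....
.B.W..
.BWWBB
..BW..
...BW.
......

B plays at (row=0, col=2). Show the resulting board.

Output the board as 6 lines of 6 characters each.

Place B at (0,2); scan 8 dirs for brackets.
Dir NW: edge -> no flip
Dir N: edge -> no flip
Dir NE: edge -> no flip
Dir W: first cell 'B' (not opp) -> no flip
Dir E: first cell '.' (not opp) -> no flip
Dir SW: first cell 'B' (not opp) -> no flip
Dir S: first cell '.' (not opp) -> no flip
Dir SE: opp run (1,3) capped by B -> flip
All flips: (1,3)

Answer: .BB...
.B.B..
.BWWBB
..BW..
...BW.
......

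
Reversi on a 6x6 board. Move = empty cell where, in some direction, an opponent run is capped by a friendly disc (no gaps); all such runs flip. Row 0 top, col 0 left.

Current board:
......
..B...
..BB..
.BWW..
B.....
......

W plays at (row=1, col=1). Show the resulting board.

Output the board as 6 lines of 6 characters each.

Answer: ......
.WB...
..WB..
.BWW..
B.....
......

Derivation:
Place W at (1,1); scan 8 dirs for brackets.
Dir NW: first cell '.' (not opp) -> no flip
Dir N: first cell '.' (not opp) -> no flip
Dir NE: first cell '.' (not opp) -> no flip
Dir W: first cell '.' (not opp) -> no flip
Dir E: opp run (1,2), next='.' -> no flip
Dir SW: first cell '.' (not opp) -> no flip
Dir S: first cell '.' (not opp) -> no flip
Dir SE: opp run (2,2) capped by W -> flip
All flips: (2,2)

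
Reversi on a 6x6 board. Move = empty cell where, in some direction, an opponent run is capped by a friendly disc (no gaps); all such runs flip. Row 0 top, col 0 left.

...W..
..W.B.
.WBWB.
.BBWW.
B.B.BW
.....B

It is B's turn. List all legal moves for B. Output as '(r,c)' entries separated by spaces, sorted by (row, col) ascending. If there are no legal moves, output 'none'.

(0,1): no bracket -> illegal
(0,2): flips 1 -> legal
(0,4): no bracket -> illegal
(1,0): flips 1 -> legal
(1,1): flips 1 -> legal
(1,3): no bracket -> illegal
(2,0): flips 1 -> legal
(2,5): no bracket -> illegal
(3,0): no bracket -> illegal
(3,5): flips 3 -> legal
(4,3): no bracket -> illegal
(5,4): no bracket -> illegal

Answer: (0,2) (1,0) (1,1) (2,0) (3,5)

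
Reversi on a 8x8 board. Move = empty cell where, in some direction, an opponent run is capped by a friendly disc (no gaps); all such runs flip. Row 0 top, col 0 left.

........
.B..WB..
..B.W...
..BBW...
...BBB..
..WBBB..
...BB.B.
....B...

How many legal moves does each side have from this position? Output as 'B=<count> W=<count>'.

-- B to move --
(0,3): no bracket -> illegal
(0,4): flips 3 -> legal
(0,5): no bracket -> illegal
(1,3): flips 1 -> legal
(2,3): flips 1 -> legal
(2,5): flips 1 -> legal
(3,5): flips 1 -> legal
(4,1): flips 1 -> legal
(4,2): no bracket -> illegal
(5,1): flips 1 -> legal
(6,1): flips 1 -> legal
(6,2): no bracket -> illegal
B mobility = 8
-- W to move --
(0,0): no bracket -> illegal
(0,1): no bracket -> illegal
(0,2): no bracket -> illegal
(0,4): no bracket -> illegal
(0,5): no bracket -> illegal
(0,6): flips 1 -> legal
(1,0): no bracket -> illegal
(1,2): no bracket -> illegal
(1,3): no bracket -> illegal
(1,6): flips 1 -> legal
(2,0): no bracket -> illegal
(2,1): no bracket -> illegal
(2,3): no bracket -> illegal
(2,5): no bracket -> illegal
(2,6): no bracket -> illegal
(3,1): flips 2 -> legal
(3,5): no bracket -> illegal
(3,6): no bracket -> illegal
(4,1): no bracket -> illegal
(4,2): flips 1 -> legal
(4,6): no bracket -> illegal
(5,6): flips 4 -> legal
(5,7): no bracket -> illegal
(6,2): no bracket -> illegal
(6,5): no bracket -> illegal
(6,7): no bracket -> illegal
(7,2): no bracket -> illegal
(7,3): no bracket -> illegal
(7,5): no bracket -> illegal
(7,6): no bracket -> illegal
(7,7): no bracket -> illegal
W mobility = 5

Answer: B=8 W=5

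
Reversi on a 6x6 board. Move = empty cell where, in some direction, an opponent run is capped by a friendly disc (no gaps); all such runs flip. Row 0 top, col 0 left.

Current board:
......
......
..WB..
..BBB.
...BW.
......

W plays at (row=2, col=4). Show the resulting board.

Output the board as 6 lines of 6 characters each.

Place W at (2,4); scan 8 dirs for brackets.
Dir NW: first cell '.' (not opp) -> no flip
Dir N: first cell '.' (not opp) -> no flip
Dir NE: first cell '.' (not opp) -> no flip
Dir W: opp run (2,3) capped by W -> flip
Dir E: first cell '.' (not opp) -> no flip
Dir SW: opp run (3,3), next='.' -> no flip
Dir S: opp run (3,4) capped by W -> flip
Dir SE: first cell '.' (not opp) -> no flip
All flips: (2,3) (3,4)

Answer: ......
......
..WWW.
..BBW.
...BW.
......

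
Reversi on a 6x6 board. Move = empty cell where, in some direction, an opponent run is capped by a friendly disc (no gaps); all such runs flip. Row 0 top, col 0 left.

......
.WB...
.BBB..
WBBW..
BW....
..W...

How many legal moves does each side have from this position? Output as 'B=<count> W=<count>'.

-- B to move --
(0,0): flips 1 -> legal
(0,1): flips 1 -> legal
(0,2): no bracket -> illegal
(1,0): flips 1 -> legal
(2,0): flips 1 -> legal
(2,4): no bracket -> illegal
(3,4): flips 1 -> legal
(4,2): flips 1 -> legal
(4,3): flips 1 -> legal
(4,4): flips 1 -> legal
(5,0): flips 1 -> legal
(5,1): flips 1 -> legal
(5,3): no bracket -> illegal
B mobility = 10
-- W to move --
(0,1): no bracket -> illegal
(0,2): no bracket -> illegal
(0,3): flips 2 -> legal
(1,0): no bracket -> illegal
(1,3): flips 2 -> legal
(1,4): flips 2 -> legal
(2,0): no bracket -> illegal
(2,4): no bracket -> illegal
(3,4): no bracket -> illegal
(4,2): no bracket -> illegal
(4,3): no bracket -> illegal
(5,0): flips 1 -> legal
(5,1): no bracket -> illegal
W mobility = 4

Answer: B=10 W=4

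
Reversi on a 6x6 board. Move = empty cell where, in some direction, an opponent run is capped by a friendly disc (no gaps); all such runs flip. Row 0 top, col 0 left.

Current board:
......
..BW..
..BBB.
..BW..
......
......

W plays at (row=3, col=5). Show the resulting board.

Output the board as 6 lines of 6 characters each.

Place W at (3,5); scan 8 dirs for brackets.
Dir NW: opp run (2,4) capped by W -> flip
Dir N: first cell '.' (not opp) -> no flip
Dir NE: edge -> no flip
Dir W: first cell '.' (not opp) -> no flip
Dir E: edge -> no flip
Dir SW: first cell '.' (not opp) -> no flip
Dir S: first cell '.' (not opp) -> no flip
Dir SE: edge -> no flip
All flips: (2,4)

Answer: ......
..BW..
..BBW.
..BW.W
......
......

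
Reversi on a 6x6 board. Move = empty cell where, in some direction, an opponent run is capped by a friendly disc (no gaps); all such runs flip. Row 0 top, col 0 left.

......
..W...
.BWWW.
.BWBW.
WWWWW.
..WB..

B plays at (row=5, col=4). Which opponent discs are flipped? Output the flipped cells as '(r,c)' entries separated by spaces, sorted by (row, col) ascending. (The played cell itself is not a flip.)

Dir NW: opp run (4,3) (3,2) capped by B -> flip
Dir N: opp run (4,4) (3,4) (2,4), next='.' -> no flip
Dir NE: first cell '.' (not opp) -> no flip
Dir W: first cell 'B' (not opp) -> no flip
Dir E: first cell '.' (not opp) -> no flip
Dir SW: edge -> no flip
Dir S: edge -> no flip
Dir SE: edge -> no flip

Answer: (3,2) (4,3)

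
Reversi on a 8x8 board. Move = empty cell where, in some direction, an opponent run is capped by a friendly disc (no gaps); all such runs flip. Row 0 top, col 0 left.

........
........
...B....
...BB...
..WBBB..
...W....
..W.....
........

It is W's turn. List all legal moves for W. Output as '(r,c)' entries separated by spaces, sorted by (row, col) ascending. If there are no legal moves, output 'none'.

Answer: (1,3) (2,4) (3,5) (4,6)

Derivation:
(1,2): no bracket -> illegal
(1,3): flips 3 -> legal
(1,4): no bracket -> illegal
(2,2): no bracket -> illegal
(2,4): flips 1 -> legal
(2,5): no bracket -> illegal
(3,2): no bracket -> illegal
(3,5): flips 1 -> legal
(3,6): no bracket -> illegal
(4,6): flips 3 -> legal
(5,2): no bracket -> illegal
(5,4): no bracket -> illegal
(5,5): no bracket -> illegal
(5,6): no bracket -> illegal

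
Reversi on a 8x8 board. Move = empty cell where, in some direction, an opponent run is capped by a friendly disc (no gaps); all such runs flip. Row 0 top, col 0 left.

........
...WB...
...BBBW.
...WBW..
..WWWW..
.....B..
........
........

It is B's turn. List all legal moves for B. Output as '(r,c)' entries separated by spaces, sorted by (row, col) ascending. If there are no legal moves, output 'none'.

Answer: (0,2) (0,3) (1,2) (2,2) (2,7) (3,2) (3,6) (4,6) (5,1) (5,2) (5,3) (5,4) (5,6)

Derivation:
(0,2): flips 1 -> legal
(0,3): flips 1 -> legal
(0,4): no bracket -> illegal
(1,2): flips 1 -> legal
(1,5): no bracket -> illegal
(1,6): no bracket -> illegal
(1,7): no bracket -> illegal
(2,2): flips 2 -> legal
(2,7): flips 1 -> legal
(3,1): no bracket -> illegal
(3,2): flips 1 -> legal
(3,6): flips 1 -> legal
(3,7): no bracket -> illegal
(4,1): no bracket -> illegal
(4,6): flips 1 -> legal
(5,1): flips 2 -> legal
(5,2): flips 1 -> legal
(5,3): flips 2 -> legal
(5,4): flips 1 -> legal
(5,6): flips 1 -> legal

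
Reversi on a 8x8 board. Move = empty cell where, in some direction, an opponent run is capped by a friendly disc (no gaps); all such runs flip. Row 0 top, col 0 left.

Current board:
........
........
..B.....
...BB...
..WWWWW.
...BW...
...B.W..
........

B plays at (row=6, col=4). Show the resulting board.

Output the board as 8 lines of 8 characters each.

Place B at (6,4); scan 8 dirs for brackets.
Dir NW: first cell 'B' (not opp) -> no flip
Dir N: opp run (5,4) (4,4) capped by B -> flip
Dir NE: first cell '.' (not opp) -> no flip
Dir W: first cell 'B' (not opp) -> no flip
Dir E: opp run (6,5), next='.' -> no flip
Dir SW: first cell '.' (not opp) -> no flip
Dir S: first cell '.' (not opp) -> no flip
Dir SE: first cell '.' (not opp) -> no flip
All flips: (4,4) (5,4)

Answer: ........
........
..B.....
...BB...
..WWBWW.
...BB...
...BBW..
........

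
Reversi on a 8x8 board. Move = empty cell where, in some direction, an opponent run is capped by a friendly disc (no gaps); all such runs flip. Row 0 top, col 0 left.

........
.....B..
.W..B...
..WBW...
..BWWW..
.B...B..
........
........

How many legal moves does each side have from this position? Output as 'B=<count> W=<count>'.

Answer: B=6 W=7

Derivation:
-- B to move --
(1,0): no bracket -> illegal
(1,1): no bracket -> illegal
(1,2): no bracket -> illegal
(2,0): no bracket -> illegal
(2,2): flips 1 -> legal
(2,3): no bracket -> illegal
(2,5): no bracket -> illegal
(3,0): no bracket -> illegal
(3,1): flips 1 -> legal
(3,5): flips 2 -> legal
(3,6): no bracket -> illegal
(4,1): no bracket -> illegal
(4,6): flips 3 -> legal
(5,2): no bracket -> illegal
(5,3): flips 1 -> legal
(5,4): flips 2 -> legal
(5,6): no bracket -> illegal
B mobility = 6
-- W to move --
(0,4): no bracket -> illegal
(0,5): no bracket -> illegal
(0,6): no bracket -> illegal
(1,3): no bracket -> illegal
(1,4): flips 1 -> legal
(1,6): no bracket -> illegal
(2,2): flips 1 -> legal
(2,3): flips 1 -> legal
(2,5): no bracket -> illegal
(2,6): no bracket -> illegal
(3,1): no bracket -> illegal
(3,5): no bracket -> illegal
(4,0): no bracket -> illegal
(4,1): flips 1 -> legal
(4,6): no bracket -> illegal
(5,0): no bracket -> illegal
(5,2): flips 1 -> legal
(5,3): no bracket -> illegal
(5,4): no bracket -> illegal
(5,6): no bracket -> illegal
(6,0): no bracket -> illegal
(6,1): no bracket -> illegal
(6,2): no bracket -> illegal
(6,4): no bracket -> illegal
(6,5): flips 1 -> legal
(6,6): flips 1 -> legal
W mobility = 7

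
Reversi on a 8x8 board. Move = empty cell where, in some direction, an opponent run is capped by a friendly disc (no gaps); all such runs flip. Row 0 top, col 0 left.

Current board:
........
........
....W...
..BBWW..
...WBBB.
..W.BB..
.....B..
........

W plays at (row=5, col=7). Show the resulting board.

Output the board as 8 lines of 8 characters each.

Place W at (5,7); scan 8 dirs for brackets.
Dir NW: opp run (4,6) capped by W -> flip
Dir N: first cell '.' (not opp) -> no flip
Dir NE: edge -> no flip
Dir W: first cell '.' (not opp) -> no flip
Dir E: edge -> no flip
Dir SW: first cell '.' (not opp) -> no flip
Dir S: first cell '.' (not opp) -> no flip
Dir SE: edge -> no flip
All flips: (4,6)

Answer: ........
........
....W...
..BBWW..
...WBBW.
..W.BB.W
.....B..
........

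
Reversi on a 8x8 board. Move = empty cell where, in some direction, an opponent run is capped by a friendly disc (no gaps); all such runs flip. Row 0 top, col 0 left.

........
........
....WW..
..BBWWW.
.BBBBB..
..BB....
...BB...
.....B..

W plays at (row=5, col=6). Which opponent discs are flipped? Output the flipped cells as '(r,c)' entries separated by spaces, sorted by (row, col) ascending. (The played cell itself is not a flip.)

Dir NW: opp run (4,5) capped by W -> flip
Dir N: first cell '.' (not opp) -> no flip
Dir NE: first cell '.' (not opp) -> no flip
Dir W: first cell '.' (not opp) -> no flip
Dir E: first cell '.' (not opp) -> no flip
Dir SW: first cell '.' (not opp) -> no flip
Dir S: first cell '.' (not opp) -> no flip
Dir SE: first cell '.' (not opp) -> no flip

Answer: (4,5)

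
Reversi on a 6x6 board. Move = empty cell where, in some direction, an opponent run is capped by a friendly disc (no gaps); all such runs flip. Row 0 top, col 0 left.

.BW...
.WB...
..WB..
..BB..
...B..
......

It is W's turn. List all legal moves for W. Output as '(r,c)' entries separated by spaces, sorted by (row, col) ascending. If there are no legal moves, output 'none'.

(0,0): flips 1 -> legal
(0,3): no bracket -> illegal
(1,0): no bracket -> illegal
(1,3): flips 1 -> legal
(1,4): no bracket -> illegal
(2,1): no bracket -> illegal
(2,4): flips 1 -> legal
(3,1): no bracket -> illegal
(3,4): no bracket -> illegal
(4,1): no bracket -> illegal
(4,2): flips 1 -> legal
(4,4): flips 1 -> legal
(5,2): no bracket -> illegal
(5,3): no bracket -> illegal
(5,4): no bracket -> illegal

Answer: (0,0) (1,3) (2,4) (4,2) (4,4)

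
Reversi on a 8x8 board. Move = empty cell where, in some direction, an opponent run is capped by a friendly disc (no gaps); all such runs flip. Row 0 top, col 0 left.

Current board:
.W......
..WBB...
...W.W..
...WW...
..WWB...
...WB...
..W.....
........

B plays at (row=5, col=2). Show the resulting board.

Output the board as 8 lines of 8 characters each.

Answer: .W......
..WBB...
...W.W..
...WW...
..WWB...
..BBB...
..W.....
........

Derivation:
Place B at (5,2); scan 8 dirs for brackets.
Dir NW: first cell '.' (not opp) -> no flip
Dir N: opp run (4,2), next='.' -> no flip
Dir NE: opp run (4,3) (3,4) (2,5), next='.' -> no flip
Dir W: first cell '.' (not opp) -> no flip
Dir E: opp run (5,3) capped by B -> flip
Dir SW: first cell '.' (not opp) -> no flip
Dir S: opp run (6,2), next='.' -> no flip
Dir SE: first cell '.' (not opp) -> no flip
All flips: (5,3)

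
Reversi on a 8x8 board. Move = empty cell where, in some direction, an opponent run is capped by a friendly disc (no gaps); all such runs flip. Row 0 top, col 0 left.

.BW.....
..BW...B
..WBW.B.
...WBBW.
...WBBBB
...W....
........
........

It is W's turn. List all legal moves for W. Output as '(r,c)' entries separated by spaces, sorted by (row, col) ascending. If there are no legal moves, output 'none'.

Answer: (0,0) (1,1) (1,6) (2,5) (5,4) (5,5) (5,6) (5,7)

Derivation:
(0,0): flips 1 -> legal
(0,3): no bracket -> illegal
(0,6): no bracket -> illegal
(0,7): no bracket -> illegal
(1,0): no bracket -> illegal
(1,1): flips 1 -> legal
(1,4): no bracket -> illegal
(1,5): no bracket -> illegal
(1,6): flips 1 -> legal
(2,1): no bracket -> illegal
(2,5): flips 1 -> legal
(2,7): no bracket -> illegal
(3,2): no bracket -> illegal
(3,7): no bracket -> illegal
(5,4): flips 3 -> legal
(5,5): flips 1 -> legal
(5,6): flips 1 -> legal
(5,7): flips 2 -> legal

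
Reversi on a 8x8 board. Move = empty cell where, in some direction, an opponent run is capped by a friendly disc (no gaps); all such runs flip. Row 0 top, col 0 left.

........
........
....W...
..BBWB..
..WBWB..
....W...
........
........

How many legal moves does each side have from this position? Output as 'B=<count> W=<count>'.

Answer: B=11 W=8

Derivation:
-- B to move --
(1,3): flips 1 -> legal
(1,4): no bracket -> illegal
(1,5): flips 1 -> legal
(2,3): flips 1 -> legal
(2,5): flips 1 -> legal
(3,1): no bracket -> illegal
(4,1): flips 1 -> legal
(5,1): flips 1 -> legal
(5,2): flips 1 -> legal
(5,3): flips 1 -> legal
(5,5): flips 1 -> legal
(6,3): flips 1 -> legal
(6,4): no bracket -> illegal
(6,5): flips 1 -> legal
B mobility = 11
-- W to move --
(2,1): flips 2 -> legal
(2,2): flips 2 -> legal
(2,3): no bracket -> illegal
(2,5): no bracket -> illegal
(2,6): flips 1 -> legal
(3,1): flips 2 -> legal
(3,6): flips 2 -> legal
(4,1): no bracket -> illegal
(4,6): flips 2 -> legal
(5,2): flips 1 -> legal
(5,3): no bracket -> illegal
(5,5): no bracket -> illegal
(5,6): flips 1 -> legal
W mobility = 8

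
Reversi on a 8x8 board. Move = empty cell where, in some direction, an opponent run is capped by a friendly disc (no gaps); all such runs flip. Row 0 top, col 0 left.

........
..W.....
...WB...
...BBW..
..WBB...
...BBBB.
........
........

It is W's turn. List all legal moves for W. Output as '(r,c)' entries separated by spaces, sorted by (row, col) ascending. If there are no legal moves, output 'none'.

Answer: (1,3) (1,5) (2,5) (3,2) (4,5) (6,2) (6,3) (6,4)

Derivation:
(1,3): flips 1 -> legal
(1,4): no bracket -> illegal
(1,5): flips 2 -> legal
(2,2): no bracket -> illegal
(2,5): flips 1 -> legal
(3,2): flips 2 -> legal
(4,5): flips 3 -> legal
(4,6): no bracket -> illegal
(4,7): no bracket -> illegal
(5,2): no bracket -> illegal
(5,7): no bracket -> illegal
(6,2): flips 2 -> legal
(6,3): flips 3 -> legal
(6,4): flips 1 -> legal
(6,5): no bracket -> illegal
(6,6): no bracket -> illegal
(6,7): no bracket -> illegal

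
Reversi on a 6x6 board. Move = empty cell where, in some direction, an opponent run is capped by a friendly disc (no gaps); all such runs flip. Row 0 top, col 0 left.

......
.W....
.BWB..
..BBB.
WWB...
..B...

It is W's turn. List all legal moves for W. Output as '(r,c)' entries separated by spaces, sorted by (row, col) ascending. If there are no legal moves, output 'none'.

Answer: (1,4) (2,0) (2,4) (3,1) (4,3) (4,4)

Derivation:
(1,0): no bracket -> illegal
(1,2): no bracket -> illegal
(1,3): no bracket -> illegal
(1,4): flips 2 -> legal
(2,0): flips 1 -> legal
(2,4): flips 1 -> legal
(2,5): no bracket -> illegal
(3,0): no bracket -> illegal
(3,1): flips 1 -> legal
(3,5): no bracket -> illegal
(4,3): flips 1 -> legal
(4,4): flips 1 -> legal
(4,5): no bracket -> illegal
(5,1): no bracket -> illegal
(5,3): no bracket -> illegal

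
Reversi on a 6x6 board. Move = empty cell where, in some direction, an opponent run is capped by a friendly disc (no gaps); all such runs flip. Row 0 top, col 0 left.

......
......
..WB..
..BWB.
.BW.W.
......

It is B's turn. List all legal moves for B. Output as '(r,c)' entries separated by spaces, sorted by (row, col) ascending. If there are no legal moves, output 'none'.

(1,1): no bracket -> illegal
(1,2): flips 1 -> legal
(1,3): no bracket -> illegal
(2,1): flips 1 -> legal
(2,4): no bracket -> illegal
(3,1): no bracket -> illegal
(3,5): no bracket -> illegal
(4,3): flips 2 -> legal
(4,5): no bracket -> illegal
(5,1): no bracket -> illegal
(5,2): flips 1 -> legal
(5,3): no bracket -> illegal
(5,4): flips 1 -> legal
(5,5): no bracket -> illegal

Answer: (1,2) (2,1) (4,3) (5,2) (5,4)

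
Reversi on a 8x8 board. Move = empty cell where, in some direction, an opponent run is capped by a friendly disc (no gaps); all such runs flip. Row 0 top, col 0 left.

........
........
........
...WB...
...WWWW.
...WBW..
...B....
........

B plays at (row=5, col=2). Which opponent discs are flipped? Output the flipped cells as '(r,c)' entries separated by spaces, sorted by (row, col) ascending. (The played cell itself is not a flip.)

Dir NW: first cell '.' (not opp) -> no flip
Dir N: first cell '.' (not opp) -> no flip
Dir NE: opp run (4,3) capped by B -> flip
Dir W: first cell '.' (not opp) -> no flip
Dir E: opp run (5,3) capped by B -> flip
Dir SW: first cell '.' (not opp) -> no flip
Dir S: first cell '.' (not opp) -> no flip
Dir SE: first cell 'B' (not opp) -> no flip

Answer: (4,3) (5,3)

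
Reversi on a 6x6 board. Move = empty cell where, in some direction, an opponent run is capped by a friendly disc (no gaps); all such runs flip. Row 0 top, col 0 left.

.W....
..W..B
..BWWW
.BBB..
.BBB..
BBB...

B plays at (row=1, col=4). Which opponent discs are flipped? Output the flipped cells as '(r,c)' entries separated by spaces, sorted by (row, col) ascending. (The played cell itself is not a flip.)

Dir NW: first cell '.' (not opp) -> no flip
Dir N: first cell '.' (not opp) -> no flip
Dir NE: first cell '.' (not opp) -> no flip
Dir W: first cell '.' (not opp) -> no flip
Dir E: first cell 'B' (not opp) -> no flip
Dir SW: opp run (2,3) capped by B -> flip
Dir S: opp run (2,4), next='.' -> no flip
Dir SE: opp run (2,5), next=edge -> no flip

Answer: (2,3)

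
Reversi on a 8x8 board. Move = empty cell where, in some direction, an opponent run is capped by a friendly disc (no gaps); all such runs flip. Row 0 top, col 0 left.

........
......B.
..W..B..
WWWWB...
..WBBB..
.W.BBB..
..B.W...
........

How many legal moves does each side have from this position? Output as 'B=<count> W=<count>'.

-- B to move --
(1,1): flips 2 -> legal
(1,2): no bracket -> illegal
(1,3): no bracket -> illegal
(2,0): flips 2 -> legal
(2,1): flips 1 -> legal
(2,3): flips 1 -> legal
(2,4): no bracket -> illegal
(4,0): flips 1 -> legal
(4,1): flips 1 -> legal
(5,0): no bracket -> illegal
(5,2): no bracket -> illegal
(6,0): no bracket -> illegal
(6,1): no bracket -> illegal
(6,3): no bracket -> illegal
(6,5): no bracket -> illegal
(7,3): flips 1 -> legal
(7,4): flips 1 -> legal
(7,5): flips 1 -> legal
B mobility = 9
-- W to move --
(0,5): no bracket -> illegal
(0,6): no bracket -> illegal
(0,7): no bracket -> illegal
(1,4): no bracket -> illegal
(1,5): no bracket -> illegal
(1,7): no bracket -> illegal
(2,3): no bracket -> illegal
(2,4): flips 3 -> legal
(2,6): no bracket -> illegal
(2,7): no bracket -> illegal
(3,5): flips 1 -> legal
(3,6): no bracket -> illegal
(4,6): flips 4 -> legal
(5,2): no bracket -> illegal
(5,6): no bracket -> illegal
(6,1): no bracket -> illegal
(6,3): flips 2 -> legal
(6,5): flips 2 -> legal
(6,6): flips 2 -> legal
(7,1): no bracket -> illegal
(7,2): no bracket -> illegal
(7,3): flips 1 -> legal
W mobility = 7

Answer: B=9 W=7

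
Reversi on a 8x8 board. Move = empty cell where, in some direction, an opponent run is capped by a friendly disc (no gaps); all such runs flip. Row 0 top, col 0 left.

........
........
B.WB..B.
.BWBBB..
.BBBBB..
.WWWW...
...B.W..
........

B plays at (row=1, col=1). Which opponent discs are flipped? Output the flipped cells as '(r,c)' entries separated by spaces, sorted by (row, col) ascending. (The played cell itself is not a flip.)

Answer: (2,2)

Derivation:
Dir NW: first cell '.' (not opp) -> no flip
Dir N: first cell '.' (not opp) -> no flip
Dir NE: first cell '.' (not opp) -> no flip
Dir W: first cell '.' (not opp) -> no flip
Dir E: first cell '.' (not opp) -> no flip
Dir SW: first cell 'B' (not opp) -> no flip
Dir S: first cell '.' (not opp) -> no flip
Dir SE: opp run (2,2) capped by B -> flip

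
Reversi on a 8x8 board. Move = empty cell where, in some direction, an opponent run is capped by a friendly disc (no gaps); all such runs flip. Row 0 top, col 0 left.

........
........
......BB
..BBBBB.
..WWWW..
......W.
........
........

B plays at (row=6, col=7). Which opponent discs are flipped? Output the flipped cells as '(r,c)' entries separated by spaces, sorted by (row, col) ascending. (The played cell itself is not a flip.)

Answer: (4,5) (5,6)

Derivation:
Dir NW: opp run (5,6) (4,5) capped by B -> flip
Dir N: first cell '.' (not opp) -> no flip
Dir NE: edge -> no flip
Dir W: first cell '.' (not opp) -> no flip
Dir E: edge -> no flip
Dir SW: first cell '.' (not opp) -> no flip
Dir S: first cell '.' (not opp) -> no flip
Dir SE: edge -> no flip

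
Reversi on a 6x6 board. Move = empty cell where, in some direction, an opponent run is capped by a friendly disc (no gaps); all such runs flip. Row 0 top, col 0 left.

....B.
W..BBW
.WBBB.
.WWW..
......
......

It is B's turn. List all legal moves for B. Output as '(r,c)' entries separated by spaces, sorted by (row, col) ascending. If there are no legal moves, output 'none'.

Answer: (2,0) (4,0) (4,1) (4,2) (4,3) (4,4)

Derivation:
(0,0): no bracket -> illegal
(0,1): no bracket -> illegal
(0,5): no bracket -> illegal
(1,1): no bracket -> illegal
(1,2): no bracket -> illegal
(2,0): flips 1 -> legal
(2,5): no bracket -> illegal
(3,0): no bracket -> illegal
(3,4): no bracket -> illegal
(4,0): flips 1 -> legal
(4,1): flips 1 -> legal
(4,2): flips 2 -> legal
(4,3): flips 1 -> legal
(4,4): flips 1 -> legal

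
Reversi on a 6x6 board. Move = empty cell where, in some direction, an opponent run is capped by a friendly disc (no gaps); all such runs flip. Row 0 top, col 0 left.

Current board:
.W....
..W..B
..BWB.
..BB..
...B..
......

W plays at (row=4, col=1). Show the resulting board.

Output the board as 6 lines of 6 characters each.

Answer: .W....
..W..B
..BWB.
..WB..
.W.B..
......

Derivation:
Place W at (4,1); scan 8 dirs for brackets.
Dir NW: first cell '.' (not opp) -> no flip
Dir N: first cell '.' (not opp) -> no flip
Dir NE: opp run (3,2) capped by W -> flip
Dir W: first cell '.' (not opp) -> no flip
Dir E: first cell '.' (not opp) -> no flip
Dir SW: first cell '.' (not opp) -> no flip
Dir S: first cell '.' (not opp) -> no flip
Dir SE: first cell '.' (not opp) -> no flip
All flips: (3,2)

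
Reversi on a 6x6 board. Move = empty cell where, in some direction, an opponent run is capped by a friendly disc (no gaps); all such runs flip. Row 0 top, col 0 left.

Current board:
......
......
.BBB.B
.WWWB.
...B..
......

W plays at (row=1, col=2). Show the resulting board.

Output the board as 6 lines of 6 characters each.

Answer: ......
..W...
.BWB.B
.WWWB.
...B..
......

Derivation:
Place W at (1,2); scan 8 dirs for brackets.
Dir NW: first cell '.' (not opp) -> no flip
Dir N: first cell '.' (not opp) -> no flip
Dir NE: first cell '.' (not opp) -> no flip
Dir W: first cell '.' (not opp) -> no flip
Dir E: first cell '.' (not opp) -> no flip
Dir SW: opp run (2,1), next='.' -> no flip
Dir S: opp run (2,2) capped by W -> flip
Dir SE: opp run (2,3) (3,4), next='.' -> no flip
All flips: (2,2)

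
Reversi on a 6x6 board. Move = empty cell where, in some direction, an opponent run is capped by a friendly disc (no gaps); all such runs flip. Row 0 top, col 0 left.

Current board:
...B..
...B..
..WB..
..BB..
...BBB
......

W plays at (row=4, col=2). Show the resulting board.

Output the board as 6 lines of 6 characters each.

Answer: ...B..
...B..
..WB..
..WB..
..WBBB
......

Derivation:
Place W at (4,2); scan 8 dirs for brackets.
Dir NW: first cell '.' (not opp) -> no flip
Dir N: opp run (3,2) capped by W -> flip
Dir NE: opp run (3,3), next='.' -> no flip
Dir W: first cell '.' (not opp) -> no flip
Dir E: opp run (4,3) (4,4) (4,5), next=edge -> no flip
Dir SW: first cell '.' (not opp) -> no flip
Dir S: first cell '.' (not opp) -> no flip
Dir SE: first cell '.' (not opp) -> no flip
All flips: (3,2)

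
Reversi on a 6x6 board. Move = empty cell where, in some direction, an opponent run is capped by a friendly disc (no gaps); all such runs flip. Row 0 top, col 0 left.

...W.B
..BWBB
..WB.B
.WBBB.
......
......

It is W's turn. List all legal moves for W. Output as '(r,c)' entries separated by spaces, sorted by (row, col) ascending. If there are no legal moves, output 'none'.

Answer: (0,2) (1,1) (2,1) (2,4) (3,5) (4,2) (4,3) (4,4)

Derivation:
(0,1): no bracket -> illegal
(0,2): flips 1 -> legal
(0,4): no bracket -> illegal
(1,1): flips 1 -> legal
(2,1): flips 1 -> legal
(2,4): flips 1 -> legal
(3,5): flips 3 -> legal
(4,1): no bracket -> illegal
(4,2): flips 1 -> legal
(4,3): flips 2 -> legal
(4,4): flips 1 -> legal
(4,5): no bracket -> illegal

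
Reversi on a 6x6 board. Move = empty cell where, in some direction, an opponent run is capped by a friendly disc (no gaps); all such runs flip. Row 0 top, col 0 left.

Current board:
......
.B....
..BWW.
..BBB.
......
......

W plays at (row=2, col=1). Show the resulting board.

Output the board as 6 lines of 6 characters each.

Place W at (2,1); scan 8 dirs for brackets.
Dir NW: first cell '.' (not opp) -> no flip
Dir N: opp run (1,1), next='.' -> no flip
Dir NE: first cell '.' (not opp) -> no flip
Dir W: first cell '.' (not opp) -> no flip
Dir E: opp run (2,2) capped by W -> flip
Dir SW: first cell '.' (not opp) -> no flip
Dir S: first cell '.' (not opp) -> no flip
Dir SE: opp run (3,2), next='.' -> no flip
All flips: (2,2)

Answer: ......
.B....
.WWWW.
..BBB.
......
......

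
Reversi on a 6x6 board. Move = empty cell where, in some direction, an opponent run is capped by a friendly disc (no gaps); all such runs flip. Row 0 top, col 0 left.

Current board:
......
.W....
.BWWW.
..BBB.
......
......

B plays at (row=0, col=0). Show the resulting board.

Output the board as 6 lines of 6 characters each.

Place B at (0,0); scan 8 dirs for brackets.
Dir NW: edge -> no flip
Dir N: edge -> no flip
Dir NE: edge -> no flip
Dir W: edge -> no flip
Dir E: first cell '.' (not opp) -> no flip
Dir SW: edge -> no flip
Dir S: first cell '.' (not opp) -> no flip
Dir SE: opp run (1,1) (2,2) capped by B -> flip
All flips: (1,1) (2,2)

Answer: B.....
.B....
.BBWW.
..BBB.
......
......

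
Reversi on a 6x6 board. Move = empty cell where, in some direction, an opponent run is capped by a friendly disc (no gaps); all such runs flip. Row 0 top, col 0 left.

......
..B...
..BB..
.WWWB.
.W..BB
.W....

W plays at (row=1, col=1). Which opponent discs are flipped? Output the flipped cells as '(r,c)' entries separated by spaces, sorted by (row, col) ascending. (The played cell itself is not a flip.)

Dir NW: first cell '.' (not opp) -> no flip
Dir N: first cell '.' (not opp) -> no flip
Dir NE: first cell '.' (not opp) -> no flip
Dir W: first cell '.' (not opp) -> no flip
Dir E: opp run (1,2), next='.' -> no flip
Dir SW: first cell '.' (not opp) -> no flip
Dir S: first cell '.' (not opp) -> no flip
Dir SE: opp run (2,2) capped by W -> flip

Answer: (2,2)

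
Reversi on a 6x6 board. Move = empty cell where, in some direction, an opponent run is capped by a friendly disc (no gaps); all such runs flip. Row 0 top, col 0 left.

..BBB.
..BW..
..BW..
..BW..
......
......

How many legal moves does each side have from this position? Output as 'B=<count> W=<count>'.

Answer: B=5 W=5

Derivation:
-- B to move --
(1,4): flips 2 -> legal
(2,4): flips 2 -> legal
(3,4): flips 2 -> legal
(4,2): no bracket -> illegal
(4,3): flips 3 -> legal
(4,4): flips 1 -> legal
B mobility = 5
-- W to move --
(0,1): flips 1 -> legal
(0,5): no bracket -> illegal
(1,1): flips 2 -> legal
(1,4): no bracket -> illegal
(1,5): no bracket -> illegal
(2,1): flips 1 -> legal
(3,1): flips 2 -> legal
(4,1): flips 1 -> legal
(4,2): no bracket -> illegal
(4,3): no bracket -> illegal
W mobility = 5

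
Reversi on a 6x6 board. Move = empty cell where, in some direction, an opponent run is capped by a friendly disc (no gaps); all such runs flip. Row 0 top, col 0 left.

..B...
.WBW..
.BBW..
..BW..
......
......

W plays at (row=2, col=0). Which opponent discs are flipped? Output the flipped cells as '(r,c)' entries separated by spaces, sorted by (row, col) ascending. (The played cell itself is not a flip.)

Dir NW: edge -> no flip
Dir N: first cell '.' (not opp) -> no flip
Dir NE: first cell 'W' (not opp) -> no flip
Dir W: edge -> no flip
Dir E: opp run (2,1) (2,2) capped by W -> flip
Dir SW: edge -> no flip
Dir S: first cell '.' (not opp) -> no flip
Dir SE: first cell '.' (not opp) -> no flip

Answer: (2,1) (2,2)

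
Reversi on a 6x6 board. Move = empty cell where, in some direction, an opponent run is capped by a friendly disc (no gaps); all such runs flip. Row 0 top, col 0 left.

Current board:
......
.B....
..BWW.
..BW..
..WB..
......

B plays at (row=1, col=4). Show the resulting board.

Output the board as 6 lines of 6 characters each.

Answer: ......
.B..B.
..BBW.
..BW..
..WB..
......

Derivation:
Place B at (1,4); scan 8 dirs for brackets.
Dir NW: first cell '.' (not opp) -> no flip
Dir N: first cell '.' (not opp) -> no flip
Dir NE: first cell '.' (not opp) -> no flip
Dir W: first cell '.' (not opp) -> no flip
Dir E: first cell '.' (not opp) -> no flip
Dir SW: opp run (2,3) capped by B -> flip
Dir S: opp run (2,4), next='.' -> no flip
Dir SE: first cell '.' (not opp) -> no flip
All flips: (2,3)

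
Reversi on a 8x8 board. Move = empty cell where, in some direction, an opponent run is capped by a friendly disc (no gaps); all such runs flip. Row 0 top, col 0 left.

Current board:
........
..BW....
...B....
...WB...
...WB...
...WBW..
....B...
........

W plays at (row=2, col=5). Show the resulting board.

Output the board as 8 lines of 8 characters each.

Answer: ........
..BW....
...B.W..
...WW...
...WB...
...WBW..
....B...
........

Derivation:
Place W at (2,5); scan 8 dirs for brackets.
Dir NW: first cell '.' (not opp) -> no flip
Dir N: first cell '.' (not opp) -> no flip
Dir NE: first cell '.' (not opp) -> no flip
Dir W: first cell '.' (not opp) -> no flip
Dir E: first cell '.' (not opp) -> no flip
Dir SW: opp run (3,4) capped by W -> flip
Dir S: first cell '.' (not opp) -> no flip
Dir SE: first cell '.' (not opp) -> no flip
All flips: (3,4)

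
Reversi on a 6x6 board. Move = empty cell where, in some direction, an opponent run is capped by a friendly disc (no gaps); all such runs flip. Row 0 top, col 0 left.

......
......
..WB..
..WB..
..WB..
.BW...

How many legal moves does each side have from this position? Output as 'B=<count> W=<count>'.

-- B to move --
(1,1): flips 1 -> legal
(1,2): no bracket -> illegal
(1,3): no bracket -> illegal
(2,1): flips 2 -> legal
(3,1): flips 1 -> legal
(4,1): flips 2 -> legal
(5,3): flips 1 -> legal
B mobility = 5
-- W to move --
(1,2): no bracket -> illegal
(1,3): no bracket -> illegal
(1,4): flips 1 -> legal
(2,4): flips 2 -> legal
(3,4): flips 2 -> legal
(4,0): no bracket -> illegal
(4,1): no bracket -> illegal
(4,4): flips 2 -> legal
(5,0): flips 1 -> legal
(5,3): no bracket -> illegal
(5,4): flips 1 -> legal
W mobility = 6

Answer: B=5 W=6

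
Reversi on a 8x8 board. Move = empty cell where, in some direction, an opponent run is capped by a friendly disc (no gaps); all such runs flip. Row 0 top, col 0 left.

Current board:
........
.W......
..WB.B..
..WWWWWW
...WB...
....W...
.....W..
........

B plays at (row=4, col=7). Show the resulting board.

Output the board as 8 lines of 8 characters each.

Answer: ........
.W......
..WB.B..
..WWWWBW
...WB..B
....W...
.....W..
........

Derivation:
Place B at (4,7); scan 8 dirs for brackets.
Dir NW: opp run (3,6) capped by B -> flip
Dir N: opp run (3,7), next='.' -> no flip
Dir NE: edge -> no flip
Dir W: first cell '.' (not opp) -> no flip
Dir E: edge -> no flip
Dir SW: first cell '.' (not opp) -> no flip
Dir S: first cell '.' (not opp) -> no flip
Dir SE: edge -> no flip
All flips: (3,6)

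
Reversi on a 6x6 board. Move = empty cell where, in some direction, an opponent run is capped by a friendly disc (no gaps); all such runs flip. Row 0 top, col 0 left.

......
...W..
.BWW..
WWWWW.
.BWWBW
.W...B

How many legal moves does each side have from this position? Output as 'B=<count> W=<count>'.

-- B to move --
(0,2): no bracket -> illegal
(0,3): no bracket -> illegal
(0,4): no bracket -> illegal
(1,1): flips 2 -> legal
(1,2): no bracket -> illegal
(1,4): flips 2 -> legal
(2,0): no bracket -> illegal
(2,4): flips 3 -> legal
(2,5): no bracket -> illegal
(3,5): flips 1 -> legal
(4,0): no bracket -> illegal
(5,0): no bracket -> illegal
(5,2): no bracket -> illegal
(5,3): no bracket -> illegal
(5,4): flips 2 -> legal
B mobility = 5
-- W to move --
(1,0): flips 1 -> legal
(1,1): flips 1 -> legal
(1,2): flips 1 -> legal
(2,0): flips 1 -> legal
(3,5): no bracket -> illegal
(4,0): flips 1 -> legal
(5,0): flips 1 -> legal
(5,2): flips 1 -> legal
(5,3): no bracket -> illegal
(5,4): flips 1 -> legal
W mobility = 8

Answer: B=5 W=8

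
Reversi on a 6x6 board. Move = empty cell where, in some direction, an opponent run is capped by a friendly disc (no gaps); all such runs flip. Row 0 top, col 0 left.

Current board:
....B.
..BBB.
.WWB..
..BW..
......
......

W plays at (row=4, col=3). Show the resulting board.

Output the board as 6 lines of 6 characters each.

Place W at (4,3); scan 8 dirs for brackets.
Dir NW: opp run (3,2) capped by W -> flip
Dir N: first cell 'W' (not opp) -> no flip
Dir NE: first cell '.' (not opp) -> no flip
Dir W: first cell '.' (not opp) -> no flip
Dir E: first cell '.' (not opp) -> no flip
Dir SW: first cell '.' (not opp) -> no flip
Dir S: first cell '.' (not opp) -> no flip
Dir SE: first cell '.' (not opp) -> no flip
All flips: (3,2)

Answer: ....B.
..BBB.
.WWB..
..WW..
...W..
......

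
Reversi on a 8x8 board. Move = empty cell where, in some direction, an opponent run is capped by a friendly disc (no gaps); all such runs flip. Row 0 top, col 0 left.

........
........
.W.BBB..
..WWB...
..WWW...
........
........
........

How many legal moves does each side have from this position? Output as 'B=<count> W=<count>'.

-- B to move --
(1,0): no bracket -> illegal
(1,1): no bracket -> illegal
(1,2): no bracket -> illegal
(2,0): no bracket -> illegal
(2,2): no bracket -> illegal
(3,0): no bracket -> illegal
(3,1): flips 2 -> legal
(3,5): no bracket -> illegal
(4,1): flips 1 -> legal
(4,5): no bracket -> illegal
(5,1): flips 2 -> legal
(5,2): flips 1 -> legal
(5,3): flips 2 -> legal
(5,4): flips 1 -> legal
(5,5): no bracket -> illegal
B mobility = 6
-- W to move --
(1,2): no bracket -> illegal
(1,3): flips 1 -> legal
(1,4): flips 3 -> legal
(1,5): flips 1 -> legal
(1,6): flips 2 -> legal
(2,2): no bracket -> illegal
(2,6): no bracket -> illegal
(3,5): flips 1 -> legal
(3,6): no bracket -> illegal
(4,5): no bracket -> illegal
W mobility = 5

Answer: B=6 W=5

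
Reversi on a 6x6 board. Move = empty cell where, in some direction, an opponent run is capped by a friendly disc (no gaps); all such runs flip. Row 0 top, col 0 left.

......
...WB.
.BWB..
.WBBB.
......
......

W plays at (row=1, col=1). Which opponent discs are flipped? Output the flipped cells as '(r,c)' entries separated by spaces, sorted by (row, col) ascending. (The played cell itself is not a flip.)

Dir NW: first cell '.' (not opp) -> no flip
Dir N: first cell '.' (not opp) -> no flip
Dir NE: first cell '.' (not opp) -> no flip
Dir W: first cell '.' (not opp) -> no flip
Dir E: first cell '.' (not opp) -> no flip
Dir SW: first cell '.' (not opp) -> no flip
Dir S: opp run (2,1) capped by W -> flip
Dir SE: first cell 'W' (not opp) -> no flip

Answer: (2,1)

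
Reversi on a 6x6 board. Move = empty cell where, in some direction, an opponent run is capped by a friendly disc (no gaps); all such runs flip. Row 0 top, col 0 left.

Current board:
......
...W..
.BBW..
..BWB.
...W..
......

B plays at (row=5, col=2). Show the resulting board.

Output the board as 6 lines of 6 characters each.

Place B at (5,2); scan 8 dirs for brackets.
Dir NW: first cell '.' (not opp) -> no flip
Dir N: first cell '.' (not opp) -> no flip
Dir NE: opp run (4,3) capped by B -> flip
Dir W: first cell '.' (not opp) -> no flip
Dir E: first cell '.' (not opp) -> no flip
Dir SW: edge -> no flip
Dir S: edge -> no flip
Dir SE: edge -> no flip
All flips: (4,3)

Answer: ......
...W..
.BBW..
..BWB.
...B..
..B...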